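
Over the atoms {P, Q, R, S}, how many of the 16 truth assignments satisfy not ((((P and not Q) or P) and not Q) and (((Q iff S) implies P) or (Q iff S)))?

12

Initial set: {not ((((P and not Q) or P) and not Q) and (((Q iff S) implies P) or (Q iff S)))}.
not ((((P and not Q) or P) and not Q) and (((Q iff S) implies P) or (Q iff S))): β-rule — branch into not (((P and not Q) or P) and not Q)  //  not (((Q iff S) implies P) or (Q iff S)).
  branch 1 (add not (((P and not Q) or P) and not Q)):
    not (((P and not Q) or P) and not Q): β-rule — branch into not ((P and not Q) or P)  //  not not Q.
      branch 1.1 (add not ((P and not Q) or P)):
        not ((P and not Q) or P): α-rule — add not (P and not Q), not P.
        not (P and not Q): β-rule — branch into not P  //  not not Q.
          branch 1.1.1 (add not P):
            ○ open, literals {P=0}.
          branch 1.1.2 (add not not Q):
            ○ open, literals {P=0, Q=1}.
      branch 1.2 (add not not Q):
        ○ open, literals {Q=1}.
  branch 2 (add not (((Q iff S) implies P) or (Q iff S))):
    not (((Q iff S) implies P) or (Q iff S)): α-rule — add not ((Q iff S) implies P), not (Q iff S).
    not ((Q iff S) implies P): α-rule — add (Q iff S), not P.
    not (Q iff S): β-rule — branch into Q, not S  //  not Q, S.
      branch 2.1 (add Q, not S):
        (Q iff S): β-rule — branch into Q, S  //  not Q, not S.
          branch 2.1.1 (add Q, S):
            × closes — contains both S and not S.
          branch 2.1.2 (add not Q, not S):
            × closes — contains both Q and not Q.
      branch 2.2 (add not Q, S):
        (Q iff S): β-rule — branch into Q, S  //  not Q, not S.
          branch 2.2.1 (add Q, S):
            × closes — contains both Q and not Q.
          branch 2.2.2 (add not Q, not S):
            × closes — contains both S and not S.
4 branches closed, 3 open.
Each open branch fixes some atoms; the unmentioned ones are free. Counting distinct full assignments: branch {P=0} (Q, R, S) contributes 8 new; branch {P=0, Q=1} (R, S) contributes 0 new; branch {Q=1} (P, R, S) contributes 4 new. Total: 12.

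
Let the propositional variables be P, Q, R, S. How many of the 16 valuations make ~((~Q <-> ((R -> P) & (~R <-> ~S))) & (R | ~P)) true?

Initial set: {T ~((~Q <-> ((R -> P) & (~R <-> ~S))) & (R | ~P))}.
T ~((~Q <-> ((R -> P) & (~R <-> ~S))) & (R | ~P)): β-rule — branch into F (~Q <-> ((R -> P) & (~R <-> ~S)))  //  F (R | ~P).
  branch 1 (add F (~Q <-> ((R -> P) & (~R <-> ~S)))):
    F (~Q <-> ((R -> P) & (~R <-> ~S))): β-rule — branch into T ~Q, F ((R -> P) & (~R <-> ~S))  //  F ~Q, T ((R -> P) & (~R <-> ~S)).
      branch 1.1 (add T ~Q, F ((R -> P) & (~R <-> ~S))):
        F ((R -> P) & (~R <-> ~S)): β-rule — branch into F (R -> P)  //  F (~R <-> ~S).
          branch 1.1.1 (add F (R -> P)):
            F (R -> P): α-rule — add T R, F P.
            ○ open, literals {P=false, Q=false, R=true}.
          branch 1.1.2 (add F (~R <-> ~S)):
            F (~R <-> ~S): β-rule — branch into T ~R, F ~S  //  F ~R, T ~S.
              branch 1.1.2.1 (add T ~R, F ~S):
                ○ open, literals {Q=false, R=false, S=true}.
              branch 1.1.2.2 (add F ~R, T ~S):
                ○ open, literals {Q=false, R=true, S=false}.
      branch 1.2 (add F ~Q, T ((R -> P) & (~R <-> ~S))):
        T ((R -> P) & (~R <-> ~S)): α-rule — add T (R -> P), T (~R <-> ~S).
        T (R -> P): β-rule — branch into F R  //  T P.
          branch 1.2.1 (add F R):
            T (~R <-> ~S): β-rule — branch into T ~R, T ~S  //  F ~R, F ~S.
              branch 1.2.1.1 (add T ~R, T ~S):
                ○ open, literals {Q=true, R=false, S=false}.
              branch 1.2.1.2 (add F ~R, F ~S):
                × closes — contains both R and ~R.
          branch 1.2.2 (add T P):
            T (~R <-> ~S): β-rule — branch into T ~R, T ~S  //  F ~R, F ~S.
              branch 1.2.2.1 (add T ~R, T ~S):
                ○ open, literals {P=true, Q=true, R=false, S=false}.
              branch 1.2.2.2 (add F ~R, F ~S):
                ○ open, literals {P=true, Q=true, R=true, S=true}.
  branch 2 (add F (R | ~P)):
    F (R | ~P): α-rule — add F R, F ~P.
    ○ open, literals {P=true, R=false}.
1 branch closed, 7 open.
Each open branch fixes some atoms; the unmentioned ones are free. Counting distinct full assignments: branch {P=false, Q=false, R=true} (S) contributes 2 new; branch {Q=false, R=false, S=true} (P) contributes 2 new; branch {Q=false, R=true, S=false} (P) contributes 1 new; branch {Q=true, R=false, S=false} (P) contributes 2 new; branch {P=true, Q=true, R=false, S=false} (none free) contributes 0 new; branch {P=true, Q=true, R=true, S=true} (none free) contributes 1 new; branch {P=true, R=false} (Q, S) contributes 2 new. Total: 10.

10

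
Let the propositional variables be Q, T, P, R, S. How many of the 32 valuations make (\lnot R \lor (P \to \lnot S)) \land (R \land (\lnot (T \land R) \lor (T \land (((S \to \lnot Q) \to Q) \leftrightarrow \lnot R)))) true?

Initial set: {((\lnot R \lor (P \to \lnot S)) \land (R \land (\lnot (T \land R) \lor (T \land (((S \to \lnot Q) \to Q) \leftrightarrow \lnot R)))))}.
((\lnot R \lor (P \to \lnot S)) \land (R \land (\lnot (T \land R) \lor (T \land (((S \to \lnot Q) \to Q) \leftrightarrow \lnot R))))): α-rule — add (\lnot R \lor (P \to \lnot S)), (R \land (\lnot (T \land R) \lor (T \land (((S \to \lnot Q) \to Q) \leftrightarrow \lnot R)))).
(R \land (\lnot (T \land R) \lor (T \land (((S \to \lnot Q) \to Q) \leftrightarrow \lnot R)))): α-rule — add R, (\lnot (T \land R) \lor (T \land (((S \to \lnot Q) \to Q) \leftrightarrow \lnot R))).
(\lnot R \lor (P \to \lnot S)): β-rule — branch into \lnot R  //  (P \to \lnot S).
  branch 1 (add \lnot R):
    × closes — contains both R and \lnot R.
  branch 2 (add (P \to \lnot S)):
    (\lnot (T \land R) \lor (T \land (((S \to \lnot Q) \to Q) \leftrightarrow \lnot R))): β-rule — branch into \lnot (T \land R)  //  (T \land (((S \to \lnot Q) \to Q) \leftrightarrow \lnot R)).
      branch 2.1 (add \lnot (T \land R)):
        (P \to \lnot S): β-rule — branch into \lnot P  //  \lnot S.
          branch 2.1.1 (add \lnot P):
            \lnot (T \land R): β-rule — branch into \lnot T  //  \lnot R.
              branch 2.1.1.1 (add \lnot T):
                ○ open, literals {P=0, R=1, T=0}.
              branch 2.1.1.2 (add \lnot R):
                × closes — contains both R and \lnot R.
          branch 2.1.2 (add \lnot S):
            \lnot (T \land R): β-rule — branch into \lnot T  //  \lnot R.
              branch 2.1.2.1 (add \lnot T):
                ○ open, literals {R=1, S=0, T=0}.
              branch 2.1.2.2 (add \lnot R):
                × closes — contains both R and \lnot R.
      branch 2.2 (add (T \land (((S \to \lnot Q) \to Q) \leftrightarrow \lnot R))):
        (T \land (((S \to \lnot Q) \to Q) \leftrightarrow \lnot R)): α-rule — add T, (((S \to \lnot Q) \to Q) \leftrightarrow \lnot R).
        (P \to \lnot S): β-rule — branch into \lnot P  //  \lnot S.
          branch 2.2.1 (add \lnot P):
            (((S \to \lnot Q) \to Q) \leftrightarrow \lnot R): β-rule — branch into ((S \to \lnot Q) \to Q), \lnot R  //  \lnot ((S \to \lnot Q) \to Q), \lnot \lnot R.
              branch 2.2.1.1 (add ((S \to \lnot Q) \to Q), \lnot R):
                × closes — contains both R and \lnot R.
              branch 2.2.1.2 (add \lnot ((S \to \lnot Q) \to Q), \lnot \lnot R):
                \lnot ((S \to \lnot Q) \to Q): α-rule — add (S \to \lnot Q), \lnot Q.
                (S \to \lnot Q): β-rule — branch into \lnot S  //  \lnot Q.
                  branch 2.2.1.2.1 (add \lnot S):
                    ○ open, literals {P=0, Q=0, R=1, S=0, T=1}.
                  branch 2.2.1.2.2 (add \lnot Q):
                    ○ open, literals {P=0, Q=0, R=1, T=1}.
          branch 2.2.2 (add \lnot S):
            (((S \to \lnot Q) \to Q) \leftrightarrow \lnot R): β-rule — branch into ((S \to \lnot Q) \to Q), \lnot R  //  \lnot ((S \to \lnot Q) \to Q), \lnot \lnot R.
              branch 2.2.2.1 (add ((S \to \lnot Q) \to Q), \lnot R):
                × closes — contains both R and \lnot R.
              branch 2.2.2.2 (add \lnot ((S \to \lnot Q) \to Q), \lnot \lnot R):
                \lnot ((S \to \lnot Q) \to Q): α-rule — add (S \to \lnot Q), \lnot Q.
                (S \to \lnot Q): β-rule — branch into \lnot S  //  \lnot Q.
                  branch 2.2.2.2.1 (add \lnot S):
                    ○ open, literals {Q=0, R=1, S=0, T=1}.
                  branch 2.2.2.2.2 (add \lnot Q):
                    ○ open, literals {Q=0, R=1, S=0, T=1}.
5 branches closed, 6 open.
Each open branch fixes some atoms; the unmentioned ones are free. Counting distinct full assignments: branch {P=0, R=1, T=0} (Q, S) contributes 4 new; branch {R=1, S=0, T=0} (Q, P) contributes 2 new; branch {P=0, Q=0, R=1, S=0, T=1} (none free) contributes 1 new; branch {P=0, Q=0, R=1, T=1} (S) contributes 1 new; branch {Q=0, R=1, S=0, T=1} (P) contributes 1 new; branch {Q=0, R=1, S=0, T=1} (P) contributes 0 new. Total: 9.

9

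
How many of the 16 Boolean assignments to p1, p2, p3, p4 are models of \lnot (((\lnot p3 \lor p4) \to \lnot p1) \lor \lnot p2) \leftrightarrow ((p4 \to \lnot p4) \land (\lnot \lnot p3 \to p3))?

7

Initial set: {(\lnot (((\lnot p3 \lor p4) \to \lnot p1) \lor \lnot p2) \leftrightarrow ((p4 \to \lnot p4) \land (\lnot \lnot p3 \to p3)))}.
(\lnot (((\lnot p3 \lor p4) \to \lnot p1) \lor \lnot p2) \leftrightarrow ((p4 \to \lnot p4) \land (\lnot \lnot p3 \to p3))): β-rule — branch into \lnot (((\lnot p3 \lor p4) \to \lnot p1) \lor \lnot p2), ((p4 \to \lnot p4) \land (\lnot \lnot p3 \to p3))  //  \lnot \lnot (((\lnot p3 \lor p4) \to \lnot p1) \lor \lnot p2), \lnot ((p4 \to \lnot p4) \land (\lnot \lnot p3 \to p3)).
  branch 1 (add \lnot (((\lnot p3 \lor p4) \to \lnot p1) \lor \lnot p2), ((p4 \to \lnot p4) \land (\lnot \lnot p3 \to p3))):
    \lnot (((\lnot p3 \lor p4) \to \lnot p1) \lor \lnot p2): α-rule — add \lnot ((\lnot p3 \lor p4) \to \lnot p1), \lnot \lnot p2.
    ((p4 \to \lnot p4) \land (\lnot \lnot p3 \to p3)): α-rule — add (p4 \to \lnot p4), (\lnot \lnot p3 \to p3).
    \lnot ((\lnot p3 \lor p4) \to \lnot p1): α-rule — add (\lnot p3 \lor p4), \lnot \lnot p1.
    (p4 \to \lnot p4): β-rule — branch into \lnot p4  //  \lnot p4.
      branch 1.1 (add \lnot p4):
        (\lnot \lnot p3 \to p3): β-rule — branch into \lnot \lnot \lnot p3  //  p3.
          branch 1.1.1 (add \lnot \lnot \lnot p3):
            \lnot \lnot \lnot p3: drop double negation, giving \lnot p3.
            (\lnot p3 \lor p4): β-rule — branch into \lnot p3  //  p4.
              branch 1.1.1.1 (add \lnot p3):
                ○ open, literals {p1=T, p2=T, p3=F, p4=F}.
              branch 1.1.1.2 (add p4):
                × closes — contains both p4 and \lnot p4.
          branch 1.1.2 (add p3):
            (\lnot p3 \lor p4): β-rule — branch into \lnot p3  //  p4.
              branch 1.1.2.1 (add \lnot p3):
                × closes — contains both p3 and \lnot p3.
              branch 1.1.2.2 (add p4):
                × closes — contains both p4 and \lnot p4.
      branch 1.2 (add \lnot p4):
        (\lnot \lnot p3 \to p3): β-rule — branch into \lnot \lnot \lnot p3  //  p3.
          branch 1.2.1 (add \lnot \lnot \lnot p3):
            \lnot \lnot \lnot p3: drop double negation, giving \lnot p3.
            (\lnot p3 \lor p4): β-rule — branch into \lnot p3  //  p4.
              branch 1.2.1.1 (add \lnot p3):
                ○ open, literals {p1=T, p2=T, p3=F, p4=F}.
              branch 1.2.1.2 (add p4):
                × closes — contains both p4 and \lnot p4.
          branch 1.2.2 (add p3):
            (\lnot p3 \lor p4): β-rule — branch into \lnot p3  //  p4.
              branch 1.2.2.1 (add \lnot p3):
                × closes — contains both p3 and \lnot p3.
              branch 1.2.2.2 (add p4):
                × closes — contains both p4 and \lnot p4.
  branch 2 (add \lnot \lnot (((\lnot p3 \lor p4) \to \lnot p1) \lor \lnot p2), \lnot ((p4 \to \lnot p4) \land (\lnot \lnot p3 \to p3))):
    \lnot \lnot (((\lnot p3 \lor p4) \to \lnot p1) \lor \lnot p2): β-rule — branch into ((\lnot p3 \lor p4) \to \lnot p1)  //  \lnot p2.
      branch 2.1 (add ((\lnot p3 \lor p4) \to \lnot p1)):
        \lnot ((p4 \to \lnot p4) \land (\lnot \lnot p3 \to p3)): β-rule — branch into \lnot (p4 \to \lnot p4)  //  \lnot (\lnot \lnot p3 \to p3).
          branch 2.1.1 (add \lnot (p4 \to \lnot p4)):
            \lnot (p4 \to \lnot p4): α-rule — add p4, \lnot \lnot p4.
            ((\lnot p3 \lor p4) \to \lnot p1): β-rule — branch into \lnot (\lnot p3 \lor p4)  //  \lnot p1.
              branch 2.1.1.1 (add \lnot (\lnot p3 \lor p4)):
                \lnot (\lnot p3 \lor p4): α-rule — add \lnot \lnot p3, \lnot p4.
                × closes — contains both p4 and \lnot p4.
              branch 2.1.1.2 (add \lnot p1):
                ○ open, literals {p1=F, p4=T}.
          branch 2.1.2 (add \lnot (\lnot \lnot p3 \to p3)):
            \lnot (\lnot \lnot p3 \to p3): α-rule — add \lnot \lnot p3, \lnot p3.
            \lnot \lnot p3: drop double negation, giving p3.
            × closes — contains both p3 and \lnot p3.
      branch 2.2 (add \lnot p2):
        \lnot ((p4 \to \lnot p4) \land (\lnot \lnot p3 \to p3)): β-rule — branch into \lnot (p4 \to \lnot p4)  //  \lnot (\lnot \lnot p3 \to p3).
          branch 2.2.1 (add \lnot (p4 \to \lnot p4)):
            \lnot (p4 \to \lnot p4): α-rule — add p4, \lnot \lnot p4.
            ○ open, literals {p2=F, p4=T}.
          branch 2.2.2 (add \lnot (\lnot \lnot p3 \to p3)):
            \lnot (\lnot \lnot p3 \to p3): α-rule — add \lnot \lnot p3, \lnot p3.
            \lnot \lnot p3: drop double negation, giving p3.
            × closes — contains both p3 and \lnot p3.
9 branches closed, 4 open.
Each open branch fixes some atoms; the unmentioned ones are free. Counting distinct full assignments: branch {p1=T, p2=T, p3=F, p4=F} (none free) contributes 1 new; branch {p1=T, p2=T, p3=F, p4=F} (none free) contributes 0 new; branch {p1=F, p4=T} (p2, p3) contributes 4 new; branch {p2=F, p4=T} (p1, p3) contributes 2 new. Total: 7.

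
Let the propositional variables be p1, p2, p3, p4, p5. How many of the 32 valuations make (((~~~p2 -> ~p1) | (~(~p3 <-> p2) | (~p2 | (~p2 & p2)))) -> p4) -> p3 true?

24

Initial set: {((((~~~p2 -> ~p1) | (~(~p3 <-> p2) | (~p2 | (~p2 & p2)))) -> p4) -> p3)}.
((((~~~p2 -> ~p1) | (~(~p3 <-> p2) | (~p2 | (~p2 & p2)))) -> p4) -> p3): β-rule — branch into ~(((~~~p2 -> ~p1) | (~(~p3 <-> p2) | (~p2 | (~p2 & p2)))) -> p4)  //  p3.
  branch 1 (add ~(((~~~p2 -> ~p1) | (~(~p3 <-> p2) | (~p2 | (~p2 & p2)))) -> p4)):
    ~(((~~~p2 -> ~p1) | (~(~p3 <-> p2) | (~p2 | (~p2 & p2)))) -> p4): α-rule — add ((~~~p2 -> ~p1) | (~(~p3 <-> p2) | (~p2 | (~p2 & p2)))), ~p4.
    ((~~~p2 -> ~p1) | (~(~p3 <-> p2) | (~p2 | (~p2 & p2)))): β-rule — branch into (~~~p2 -> ~p1)  //  (~(~p3 <-> p2) | (~p2 | (~p2 & p2))).
      branch 1.1 (add (~~~p2 -> ~p1)):
        (~~~p2 -> ~p1): β-rule — branch into ~~~~p2  //  ~p1.
          branch 1.1.1 (add ~~~~p2):
            ~~~~p2: drop double negation, giving ~~p2.
            ○ open, literals {p2=true, p4=false}.
          branch 1.1.2 (add ~p1):
            ○ open, literals {p1=false, p4=false}.
      branch 1.2 (add (~(~p3 <-> p2) | (~p2 | (~p2 & p2)))):
        (~(~p3 <-> p2) | (~p2 | (~p2 & p2))): β-rule — branch into ~(~p3 <-> p2)  //  (~p2 | (~p2 & p2)).
          branch 1.2.1 (add ~(~p3 <-> p2)):
            ~(~p3 <-> p2): β-rule — branch into ~p3, ~p2  //  ~~p3, p2.
              branch 1.2.1.1 (add ~p3, ~p2):
                ○ open, literals {p2=false, p3=false, p4=false}.
              branch 1.2.1.2 (add ~~p3, p2):
                ○ open, literals {p2=true, p3=true, p4=false}.
          branch 1.2.2 (add (~p2 | (~p2 & p2))):
            (~p2 | (~p2 & p2)): β-rule — branch into ~p2  //  (~p2 & p2).
              branch 1.2.2.1 (add ~p2):
                ○ open, literals {p2=false, p4=false}.
              branch 1.2.2.2 (add (~p2 & p2)):
                (~p2 & p2): α-rule — add ~p2, p2.
                × closes — contains both p2 and ~p2.
  branch 2 (add p3):
    ○ open, literals {p3=true}.
1 branch closed, 6 open.
Each open branch fixes some atoms; the unmentioned ones are free. Counting distinct full assignments: branch {p2=true, p4=false} (p1, p3, p5) contributes 8 new; branch {p1=false, p4=false} (p2, p3, p5) contributes 4 new; branch {p2=false, p3=false, p4=false} (p1, p5) contributes 2 new; branch {p2=true, p3=true, p4=false} (p1, p5) contributes 0 new; branch {p2=false, p4=false} (p1, p3, p5) contributes 2 new; branch {p3=true} (p1, p2, p4, p5) contributes 8 new. Total: 24.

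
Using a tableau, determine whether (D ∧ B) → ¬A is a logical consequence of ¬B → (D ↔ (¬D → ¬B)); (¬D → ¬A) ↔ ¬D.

Yes

Initial set: {(¬B → (D ↔ (¬D → ¬B))); ((¬D → ¬A) ↔ ¬D); ¬((D ∧ B) → ¬A)}.
¬((D ∧ B) → ¬A): α-rule — add (D ∧ B), ¬¬A.
(D ∧ B): α-rule — add D, B.
(¬B → (D ↔ (¬D → ¬B))): β-rule — branch into ¬¬B  //  (D ↔ (¬D → ¬B)).
  branch 1 (add ¬¬B):
    ((¬D → ¬A) ↔ ¬D): β-rule — branch into (¬D → ¬A), ¬D  //  ¬(¬D → ¬A), ¬¬D.
      branch 1.1 (add (¬D → ¬A), ¬D):
        × closes — contains both D and ¬D.
      branch 1.2 (add ¬(¬D → ¬A), ¬¬D):
        ¬(¬D → ¬A): α-rule — add ¬D, ¬¬A.
        × closes — contains both D and ¬D.
  branch 2 (add (D ↔ (¬D → ¬B))):
    ((¬D → ¬A) ↔ ¬D): β-rule — branch into (¬D → ¬A), ¬D  //  ¬(¬D → ¬A), ¬¬D.
      branch 2.1 (add (¬D → ¬A), ¬D):
        × closes — contains both D and ¬D.
      branch 2.2 (add ¬(¬D → ¬A), ¬¬D):
        ¬(¬D → ¬A): α-rule — add ¬D, ¬¬A.
        × closes — contains both D and ¬D.
All 4 branches close.
Every branch closed, so the premises entail the conclusion.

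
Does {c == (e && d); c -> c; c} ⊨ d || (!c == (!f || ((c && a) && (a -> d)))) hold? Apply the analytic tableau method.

Yes

Initial set: {(c == (e && d)); (c -> c); c; !(d || (!c == (!f || ((c && a) && (a -> d)))))}.
!(d || (!c == (!f || ((c && a) && (a -> d))))): α-rule — add !d, !(!c == (!f || ((c && a) && (a -> d)))).
(c == (e && d)): β-rule — branch into c, (e && d)  //  !c, !(e && d).
  branch 1 (add c, (e && d)):
    (e && d): α-rule — add e, d.
    × closes — contains both d and !d.
  branch 2 (add !c, !(e && d)):
    × closes — contains both c and !c.
All 2 branches close.
Every branch closed, so the premises entail the conclusion.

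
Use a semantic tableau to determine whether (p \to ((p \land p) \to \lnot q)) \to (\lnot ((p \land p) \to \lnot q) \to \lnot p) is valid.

Valid

Assume the negation and expand:
Initial set: {F ((p \to ((p \land p) \to \lnot q)) \to (\lnot ((p \land p) \to \lnot q) \to \lnot p))}.
F ((p \to ((p \land p) \to \lnot q)) \to (\lnot ((p \land p) \to \lnot q) \to \lnot p)): α-rule — add T (p \to ((p \land p) \to \lnot q)), F (\lnot ((p \land p) \to \lnot q) \to \lnot p).
F (\lnot ((p \land p) \to \lnot q) \to \lnot p): α-rule — add T \lnot ((p \land p) \to \lnot q), F \lnot p.
T \lnot ((p \land p) \to \lnot q): α-rule — add T (p \land p), F \lnot q.
T (p \land p): α-rule — add T p, T p.
T (p \to ((p \land p) \to \lnot q)): β-rule — branch into F p  //  T ((p \land p) \to \lnot q).
  branch 1 (add F p):
    × closes — contains both p and \lnot p.
  branch 2 (add T ((p \land p) \to \lnot q)):
    T ((p \land p) \to \lnot q): β-rule — branch into F (p \land p)  //  T \lnot q.
      branch 2.1 (add F (p \land p)):
        F (p \land p): β-rule — branch into F p  //  F p.
          branch 2.1.1 (add F p):
            × closes — contains both p and \lnot p.
          branch 2.1.2 (add F p):
            × closes — contains both p and \lnot p.
      branch 2.2 (add T \lnot q):
        × closes — contains both q and \lnot q.
All 4 branches close.
Every branch closed, so the negation is unsatisfiable and the formula is valid.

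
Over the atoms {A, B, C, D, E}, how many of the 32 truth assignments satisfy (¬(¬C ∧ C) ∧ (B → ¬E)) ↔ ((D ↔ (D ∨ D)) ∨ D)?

Initial set: {((¬(¬C ∧ C) ∧ (B → ¬E)) ↔ ((D ↔ (D ∨ D)) ∨ D))}.
((¬(¬C ∧ C) ∧ (B → ¬E)) ↔ ((D ↔ (D ∨ D)) ∨ D)): β-rule — branch into (¬(¬C ∧ C) ∧ (B → ¬E)), ((D ↔ (D ∨ D)) ∨ D)  //  ¬(¬(¬C ∧ C) ∧ (B → ¬E)), ¬((D ↔ (D ∨ D)) ∨ D).
  branch 1 (add (¬(¬C ∧ C) ∧ (B → ¬E)), ((D ↔ (D ∨ D)) ∨ D)):
    (¬(¬C ∧ C) ∧ (B → ¬E)): α-rule — add ¬(¬C ∧ C), (B → ¬E).
    ((D ↔ (D ∨ D)) ∨ D): β-rule — branch into (D ↔ (D ∨ D))  //  D.
      branch 1.1 (add (D ↔ (D ∨ D))):
        ¬(¬C ∧ C): β-rule — branch into ¬¬C  //  ¬C.
          branch 1.1.1 (add ¬¬C):
            (B → ¬E): β-rule — branch into ¬B  //  ¬E.
              branch 1.1.1.1 (add ¬B):
                (D ↔ (D ∨ D)): β-rule — branch into D, (D ∨ D)  //  ¬D, ¬(D ∨ D).
                  branch 1.1.1.1.1 (add D, (D ∨ D)):
                    (D ∨ D): β-rule — branch into D  //  D.
                      branch 1.1.1.1.1.1 (add D):
                        ○ open, literals {B=false, C=true, D=true}.
                      branch 1.1.1.1.1.2 (add D):
                        ○ open, literals {B=false, C=true, D=true}.
                  branch 1.1.1.1.2 (add ¬D, ¬(D ∨ D)):
                    ¬(D ∨ D): α-rule — add ¬D, ¬D.
                    ○ open, literals {B=false, C=true, D=false}.
              branch 1.1.1.2 (add ¬E):
                (D ↔ (D ∨ D)): β-rule — branch into D, (D ∨ D)  //  ¬D, ¬(D ∨ D).
                  branch 1.1.1.2.1 (add D, (D ∨ D)):
                    (D ∨ D): β-rule — branch into D  //  D.
                      branch 1.1.1.2.1.1 (add D):
                        ○ open, literals {C=true, D=true, E=false}.
                      branch 1.1.1.2.1.2 (add D):
                        ○ open, literals {C=true, D=true, E=false}.
                  branch 1.1.1.2.2 (add ¬D, ¬(D ∨ D)):
                    ¬(D ∨ D): α-rule — add ¬D, ¬D.
                    ○ open, literals {C=true, D=false, E=false}.
          branch 1.1.2 (add ¬C):
            (B → ¬E): β-rule — branch into ¬B  //  ¬E.
              branch 1.1.2.1 (add ¬B):
                (D ↔ (D ∨ D)): β-rule — branch into D, (D ∨ D)  //  ¬D, ¬(D ∨ D).
                  branch 1.1.2.1.1 (add D, (D ∨ D)):
                    (D ∨ D): β-rule — branch into D  //  D.
                      branch 1.1.2.1.1.1 (add D):
                        ○ open, literals {B=false, C=false, D=true}.
                      branch 1.1.2.1.1.2 (add D):
                        ○ open, literals {B=false, C=false, D=true}.
                  branch 1.1.2.1.2 (add ¬D, ¬(D ∨ D)):
                    ¬(D ∨ D): α-rule — add ¬D, ¬D.
                    ○ open, literals {B=false, C=false, D=false}.
              branch 1.1.2.2 (add ¬E):
                (D ↔ (D ∨ D)): β-rule — branch into D, (D ∨ D)  //  ¬D, ¬(D ∨ D).
                  branch 1.1.2.2.1 (add D, (D ∨ D)):
                    (D ∨ D): β-rule — branch into D  //  D.
                      branch 1.1.2.2.1.1 (add D):
                        ○ open, literals {C=false, D=true, E=false}.
                      branch 1.1.2.2.1.2 (add D):
                        ○ open, literals {C=false, D=true, E=false}.
                  branch 1.1.2.2.2 (add ¬D, ¬(D ∨ D)):
                    ¬(D ∨ D): α-rule — add ¬D, ¬D.
                    ○ open, literals {C=false, D=false, E=false}.
      branch 1.2 (add D):
        ¬(¬C ∧ C): β-rule — branch into ¬¬C  //  ¬C.
          branch 1.2.1 (add ¬¬C):
            (B → ¬E): β-rule — branch into ¬B  //  ¬E.
              branch 1.2.1.1 (add ¬B):
                ○ open, literals {B=false, C=true, D=true}.
              branch 1.2.1.2 (add ¬E):
                ○ open, literals {C=true, D=true, E=false}.
          branch 1.2.2 (add ¬C):
            (B → ¬E): β-rule — branch into ¬B  //  ¬E.
              branch 1.2.2.1 (add ¬B):
                ○ open, literals {B=false, C=false, D=true}.
              branch 1.2.2.2 (add ¬E):
                ○ open, literals {C=false, D=true, E=false}.
  branch 2 (add ¬(¬(¬C ∧ C) ∧ (B → ¬E)), ¬((D ↔ (D ∨ D)) ∨ D)):
    ¬((D ↔ (D ∨ D)) ∨ D): α-rule — add ¬(D ↔ (D ∨ D)), ¬D.
    ¬(¬(¬C ∧ C) ∧ (B → ¬E)): β-rule — branch into ¬¬(¬C ∧ C)  //  ¬(B → ¬E).
      branch 2.1 (add ¬¬(¬C ∧ C)):
        ¬¬(¬C ∧ C): α-rule — add ¬C, C.
        × closes — contains both C and ¬C.
      branch 2.2 (add ¬(B → ¬E)):
        ¬(B → ¬E): α-rule — add B, ¬¬E.
        ¬(D ↔ (D ∨ D)): β-rule — branch into D, ¬(D ∨ D)  //  ¬D, (D ∨ D).
          branch 2.2.1 (add D, ¬(D ∨ D)):
            × closes — contains both D and ¬D.
          branch 2.2.2 (add ¬D, (D ∨ D)):
            (D ∨ D): β-rule — branch into D  //  D.
              branch 2.2.2.1 (add D):
                × closes — contains both D and ¬D.
              branch 2.2.2.2 (add D):
                × closes — contains both D and ¬D.
4 branches closed, 16 open.
Each open branch fixes some atoms; the unmentioned ones are free. Counting distinct full assignments: branch {B=false, C=true, D=true} (A, E) contributes 4 new; branch {B=false, C=true, D=true} (A, E) contributes 0 new; branch {B=false, C=true, D=false} (A, E) contributes 4 new; branch {C=true, D=true, E=false} (A, B) contributes 2 new; branch {C=true, D=true, E=false} (A, B) contributes 0 new; branch {C=true, D=false, E=false} (A, B) contributes 2 new; branch {B=false, C=false, D=true} (A, E) contributes 4 new; branch {B=false, C=false, D=true} (A, E) contributes 0 new; branch {B=false, C=false, D=false} (A, E) contributes 4 new; branch {C=false, D=true, E=false} (A, B) contributes 2 new; branch {C=false, D=true, E=false} (A, B) contributes 0 new; branch {C=false, D=false, E=false} (A, B) contributes 2 new; branch {B=false, C=true, D=true} (A, E) contributes 0 new; branch {C=true, D=true, E=false} (A, B) contributes 0 new; branch {B=false, C=false, D=true} (A, E) contributes 0 new; branch {C=false, D=true, E=false} (A, B) contributes 0 new. Total: 24.

24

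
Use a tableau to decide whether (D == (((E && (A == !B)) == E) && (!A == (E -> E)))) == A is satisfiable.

Satisfiable

Initial set: {((D == (((E && (A == !B)) == E) && (!A == (E -> E)))) == A)}.
((D == (((E && (A == !B)) == E) && (!A == (E -> E)))) == A): β-rule — branch into (D == (((E && (A == !B)) == E) && (!A == (E -> E)))), A  //  !(D == (((E && (A == !B)) == E) && (!A == (E -> E)))), !A.
  branch 1 (add (D == (((E && (A == !B)) == E) && (!A == (E -> E)))), A):
    (D == (((E && (A == !B)) == E) && (!A == (E -> E)))): β-rule — branch into D, (((E && (A == !B)) == E) && (!A == (E -> E)))  //  !D, !(((E && (A == !B)) == E) && (!A == (E -> E))).
      branch 1.1 (add D, (((E && (A == !B)) == E) && (!A == (E -> E)))):
        (((E && (A == !B)) == E) && (!A == (E -> E))): α-rule — add ((E && (A == !B)) == E), (!A == (E -> E)).
        ((E && (A == !B)) == E): β-rule — branch into (E && (A == !B)), E  //  !(E && (A == !B)), !E.
          branch 1.1.1 (add (E && (A == !B)), E):
            (E && (A == !B)): α-rule — add E, (A == !B).
            (!A == (E -> E)): β-rule — branch into !A, (E -> E)  //  !!A, !(E -> E).
              branch 1.1.1.1 (add !A, (E -> E)):
                × closes — contains both A and !A.
              branch 1.1.1.2 (add !!A, !(E -> E)):
                !(E -> E): α-rule — add E, !E.
                × closes — contains both E and !E.
          branch 1.1.2 (add !(E && (A == !B)), !E):
            (!A == (E -> E)): β-rule — branch into !A, (E -> E)  //  !!A, !(E -> E).
              branch 1.1.2.1 (add !A, (E -> E)):
                × closes — contains both A and !A.
              branch 1.1.2.2 (add !!A, !(E -> E)):
                !(E -> E): α-rule — add E, !E.
                × closes — contains both E and !E.
      branch 1.2 (add !D, !(((E && (A == !B)) == E) && (!A == (E -> E)))):
        !(((E && (A == !B)) == E) && (!A == (E -> E))): β-rule — branch into !((E && (A == !B)) == E)  //  !(!A == (E -> E)).
          branch 1.2.1 (add !((E && (A == !B)) == E)):
            !((E && (A == !B)) == E): β-rule — branch into (E && (A == !B)), !E  //  !(E && (A == !B)), E.
              branch 1.2.1.1 (add (E && (A == !B)), !E):
                (E && (A == !B)): α-rule — add E, (A == !B).
                × closes — contains both E and !E.
              branch 1.2.1.2 (add !(E && (A == !B)), E):
                !(E && (A == !B)): β-rule — branch into !E  //  !(A == !B).
                  branch 1.2.1.2.1 (add !E):
                    × closes — contains both E and !E.
                  branch 1.2.1.2.2 (add !(A == !B)):
                    !(A == !B): β-rule — branch into A, !!B  //  !A, !B.
                      branch 1.2.1.2.2.1 (add A, !!B):
                        ○ open, literals {A=true, B=true, D=false, E=true}.
                      branch 1.2.1.2.2.2 (add !A, !B):
                        × closes — contains both A and !A.
          branch 1.2.2 (add !(!A == (E -> E))):
            !(!A == (E -> E)): β-rule — branch into !A, !(E -> E)  //  !!A, (E -> E).
              branch 1.2.2.1 (add !A, !(E -> E)):
                × closes — contains both A and !A.
              branch 1.2.2.2 (add !!A, (E -> E)):
                (E -> E): β-rule — branch into !E  //  E.
                  branch 1.2.2.2.1 (add !E):
                    ○ open, literals {A=true, D=false, E=false}.
                  branch 1.2.2.2.2 (add E):
                    ○ open, literals {A=true, D=false, E=true}.
  branch 2 (add !(D == (((E && (A == !B)) == E) && (!A == (E -> E)))), !A):
    !(D == (((E && (A == !B)) == E) && (!A == (E -> E)))): β-rule — branch into D, !(((E && (A == !B)) == E) && (!A == (E -> E)))  //  !D, (((E && (A == !B)) == E) && (!A == (E -> E))).
      branch 2.1 (add D, !(((E && (A == !B)) == E) && (!A == (E -> E)))):
        !(((E && (A == !B)) == E) && (!A == (E -> E))): β-rule — branch into !((E && (A == !B)) == E)  //  !(!A == (E -> E)).
          branch 2.1.1 (add !((E && (A == !B)) == E)):
            !((E && (A == !B)) == E): β-rule — branch into (E && (A == !B)), !E  //  !(E && (A == !B)), E.
              branch 2.1.1.1 (add (E && (A == !B)), !E):
                (E && (A == !B)): α-rule — add E, (A == !B).
                × closes — contains both E and !E.
              branch 2.1.1.2 (add !(E && (A == !B)), E):
                !(E && (A == !B)): β-rule — branch into !E  //  !(A == !B).
                  branch 2.1.1.2.1 (add !E):
                    × closes — contains both E and !E.
                  branch 2.1.1.2.2 (add !(A == !B)):
                    !(A == !B): β-rule — branch into A, !!B  //  !A, !B.
                      branch 2.1.1.2.2.1 (add A, !!B):
                        × closes — contains both A and !A.
                      branch 2.1.1.2.2.2 (add !A, !B):
                        ○ open, literals {A=false, B=false, D=true, E=true}.
          branch 2.1.2 (add !(!A == (E -> E))):
            !(!A == (E -> E)): β-rule — branch into !A, !(E -> E)  //  !!A, (E -> E).
              branch 2.1.2.1 (add !A, !(E -> E)):
                !(E -> E): α-rule — add E, !E.
                × closes — contains both E and !E.
              branch 2.1.2.2 (add !!A, (E -> E)):
                × closes — contains both A and !A.
      branch 2.2 (add !D, (((E && (A == !B)) == E) && (!A == (E -> E)))):
        (((E && (A == !B)) == E) && (!A == (E -> E))): α-rule — add ((E && (A == !B)) == E), (!A == (E -> E)).
        ((E && (A == !B)) == E): β-rule — branch into (E && (A == !B)), E  //  !(E && (A == !B)), !E.
          branch 2.2.1 (add (E && (A == !B)), E):
            (E && (A == !B)): α-rule — add E, (A == !B).
            (!A == (E -> E)): β-rule — branch into !A, (E -> E)  //  !!A, !(E -> E).
              branch 2.2.1.1 (add !A, (E -> E)):
                (A == !B): β-rule — branch into A, !B  //  !A, !!B.
                  branch 2.2.1.1.1 (add A, !B):
                    × closes — contains both A and !A.
                  branch 2.2.1.1.2 (add !A, !!B):
                    (E -> E): β-rule — branch into !E  //  E.
                      branch 2.2.1.1.2.1 (add !E):
                        × closes — contains both E and !E.
                      branch 2.2.1.1.2.2 (add E):
                        ○ open, literals {A=false, B=true, D=false, E=true}.
              branch 2.2.1.2 (add !!A, !(E -> E)):
                × closes — contains both A and !A.
          branch 2.2.2 (add !(E && (A == !B)), !E):
            (!A == (E -> E)): β-rule — branch into !A, (E -> E)  //  !!A, !(E -> E).
              branch 2.2.2.1 (add !A, (E -> E)):
                !(E && (A == !B)): β-rule — branch into !E  //  !(A == !B).
                  branch 2.2.2.1.1 (add !E):
                    (E -> E): β-rule — branch into !E  //  E.
                      branch 2.2.2.1.1.1 (add !E):
                        ○ open, literals {A=false, D=false, E=false}.
                      branch 2.2.2.1.1.2 (add E):
                        × closes — contains both E and !E.
                  branch 2.2.2.1.2 (add !(A == !B)):
                    (E -> E): β-rule — branch into !E  //  E.
                      branch 2.2.2.1.2.1 (add !E):
                        !(A == !B): β-rule — branch into A, !!B  //  !A, !B.
                          branch 2.2.2.1.2.1.1 (add A, !!B):
                            × closes — contains both A and !A.
                          branch 2.2.2.1.2.1.2 (add !A, !B):
                            ○ open, literals {A=false, B=false, D=false, E=false}.
                      branch 2.2.2.1.2.2 (add E):
                        × closes — contains both E and !E.
              branch 2.2.2.2 (add !!A, !(E -> E)):
                × closes — contains both A and !A.
20 branches closed, 7 open.
An open branch gives a satisfying assignment: A=true, B=true, D=false, E=true.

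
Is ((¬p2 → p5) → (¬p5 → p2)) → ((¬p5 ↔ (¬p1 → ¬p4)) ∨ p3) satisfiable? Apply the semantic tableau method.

Satisfiable

Initial set: {(((¬p2 → p5) → (¬p5 → p2)) → ((¬p5 ↔ (¬p1 → ¬p4)) ∨ p3))}.
(((¬p2 → p5) → (¬p5 → p2)) → ((¬p5 ↔ (¬p1 → ¬p4)) ∨ p3)): β-rule — branch into ¬((¬p2 → p5) → (¬p5 → p2))  //  ((¬p5 ↔ (¬p1 → ¬p4)) ∨ p3).
  branch 1 (add ¬((¬p2 → p5) → (¬p5 → p2))):
    ¬((¬p2 → p5) → (¬p5 → p2)): α-rule — add (¬p2 → p5), ¬(¬p5 → p2).
    ¬(¬p5 → p2): α-rule — add ¬p5, ¬p2.
    (¬p2 → p5): β-rule — branch into ¬¬p2  //  p5.
      branch 1.1 (add ¬¬p2):
        × closes — contains both p2 and ¬p2.
      branch 1.2 (add p5):
        × closes — contains both p5 and ¬p5.
  branch 2 (add ((¬p5 ↔ (¬p1 → ¬p4)) ∨ p3)):
    ((¬p5 ↔ (¬p1 → ¬p4)) ∨ p3): β-rule — branch into (¬p5 ↔ (¬p1 → ¬p4))  //  p3.
      branch 2.1 (add (¬p5 ↔ (¬p1 → ¬p4))):
        (¬p5 ↔ (¬p1 → ¬p4)): β-rule — branch into ¬p5, (¬p1 → ¬p4)  //  ¬¬p5, ¬(¬p1 → ¬p4).
          branch 2.1.1 (add ¬p5, (¬p1 → ¬p4)):
            (¬p1 → ¬p4): β-rule — branch into ¬¬p1  //  ¬p4.
              branch 2.1.1.1 (add ¬¬p1):
                ○ open, literals {p1=1, p5=0}.
              branch 2.1.1.2 (add ¬p4):
                ○ open, literals {p4=0, p5=0}.
          branch 2.1.2 (add ¬¬p5, ¬(¬p1 → ¬p4)):
            ¬(¬p1 → ¬p4): α-rule — add ¬p1, ¬¬p4.
            ○ open, literals {p1=0, p4=1, p5=1}.
      branch 2.2 (add p3):
        ○ open, literals {p3=1}.
2 branches closed, 4 open.
An open branch gives a satisfying assignment: p1=1, p5=0.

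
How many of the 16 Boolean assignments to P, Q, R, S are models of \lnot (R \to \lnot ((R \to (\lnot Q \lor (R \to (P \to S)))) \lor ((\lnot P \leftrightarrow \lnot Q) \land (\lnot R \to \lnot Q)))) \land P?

4

Initial set: {(\lnot (R \to \lnot ((R \to (\lnot Q \lor (R \to (P \to S)))) \lor ((\lnot P \leftrightarrow \lnot Q) \land (\lnot R \to \lnot Q)))) \land P)}.
(\lnot (R \to \lnot ((R \to (\lnot Q \lor (R \to (P \to S)))) \lor ((\lnot P \leftrightarrow \lnot Q) \land (\lnot R \to \lnot Q)))) \land P): α-rule — add \lnot (R \to \lnot ((R \to (\lnot Q \lor (R \to (P \to S)))) \lor ((\lnot P \leftrightarrow \lnot Q) \land (\lnot R \to \lnot Q)))), P.
\lnot (R \to \lnot ((R \to (\lnot Q \lor (R \to (P \to S)))) \lor ((\lnot P \leftrightarrow \lnot Q) \land (\lnot R \to \lnot Q)))): α-rule — add R, \lnot \lnot ((R \to (\lnot Q \lor (R \to (P \to S)))) \lor ((\lnot P \leftrightarrow \lnot Q) \land (\lnot R \to \lnot Q))).
\lnot \lnot ((R \to (\lnot Q \lor (R \to (P \to S)))) \lor ((\lnot P \leftrightarrow \lnot Q) \land (\lnot R \to \lnot Q))): β-rule — branch into (R \to (\lnot Q \lor (R \to (P \to S))))  //  ((\lnot P \leftrightarrow \lnot Q) \land (\lnot R \to \lnot Q)).
  branch 1 (add (R \to (\lnot Q \lor (R \to (P \to S))))):
    (R \to (\lnot Q \lor (R \to (P \to S)))): β-rule — branch into \lnot R  //  (\lnot Q \lor (R \to (P \to S))).
      branch 1.1 (add \lnot R):
        × closes — contains both R and \lnot R.
      branch 1.2 (add (\lnot Q \lor (R \to (P \to S)))):
        (\lnot Q \lor (R \to (P \to S))): β-rule — branch into \lnot Q  //  (R \to (P \to S)).
          branch 1.2.1 (add \lnot Q):
            ○ open, literals {P=true, Q=false, R=true}.
          branch 1.2.2 (add (R \to (P \to S))):
            (R \to (P \to S)): β-rule — branch into \lnot R  //  (P \to S).
              branch 1.2.2.1 (add \lnot R):
                × closes — contains both R and \lnot R.
              branch 1.2.2.2 (add (P \to S)):
                (P \to S): β-rule — branch into \lnot P  //  S.
                  branch 1.2.2.2.1 (add \lnot P):
                    × closes — contains both P and \lnot P.
                  branch 1.2.2.2.2 (add S):
                    ○ open, literals {P=true, R=true, S=true}.
  branch 2 (add ((\lnot P \leftrightarrow \lnot Q) \land (\lnot R \to \lnot Q))):
    ((\lnot P \leftrightarrow \lnot Q) \land (\lnot R \to \lnot Q)): α-rule — add (\lnot P \leftrightarrow \lnot Q), (\lnot R \to \lnot Q).
    (\lnot P \leftrightarrow \lnot Q): β-rule — branch into \lnot P, \lnot Q  //  \lnot \lnot P, \lnot \lnot Q.
      branch 2.1 (add \lnot P, \lnot Q):
        × closes — contains both P and \lnot P.
      branch 2.2 (add \lnot \lnot P, \lnot \lnot Q):
        (\lnot R \to \lnot Q): β-rule — branch into \lnot \lnot R  //  \lnot Q.
          branch 2.2.1 (add \lnot \lnot R):
            ○ open, literals {P=true, Q=true, R=true}.
          branch 2.2.2 (add \lnot Q):
            × closes — contains both Q and \lnot Q.
5 branches closed, 3 open.
Each open branch fixes some atoms; the unmentioned ones are free. Counting distinct full assignments: branch {P=true, Q=false, R=true} (S) contributes 2 new; branch {P=true, R=true, S=true} (Q) contributes 1 new; branch {P=true, Q=true, R=true} (S) contributes 1 new. Total: 4.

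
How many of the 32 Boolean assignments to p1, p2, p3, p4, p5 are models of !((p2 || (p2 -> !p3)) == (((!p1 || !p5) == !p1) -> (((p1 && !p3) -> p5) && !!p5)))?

8

Initial set: {!((p2 || (p2 -> !p3)) == (((!p1 || !p5) == !p1) -> (((p1 && !p3) -> p5) && !!p5)))}.
!((p2 || (p2 -> !p3)) == (((!p1 || !p5) == !p1) -> (((p1 && !p3) -> p5) && !!p5))): β-rule — branch into (p2 || (p2 -> !p3)), !(((!p1 || !p5) == !p1) -> (((p1 && !p3) -> p5) && !!p5))  //  !(p2 || (p2 -> !p3)), (((!p1 || !p5) == !p1) -> (((p1 && !p3) -> p5) && !!p5)).
  branch 1 (add (p2 || (p2 -> !p3)), !(((!p1 || !p5) == !p1) -> (((p1 && !p3) -> p5) && !!p5))):
    !(((!p1 || !p5) == !p1) -> (((p1 && !p3) -> p5) && !!p5)): α-rule — add ((!p1 || !p5) == !p1), !(((p1 && !p3) -> p5) && !!p5).
    (p2 || (p2 -> !p3)): β-rule — branch into p2  //  (p2 -> !p3).
      branch 1.1 (add p2):
        ((!p1 || !p5) == !p1): β-rule — branch into (!p1 || !p5), !p1  //  !(!p1 || !p5), !!p1.
          branch 1.1.1 (add (!p1 || !p5), !p1):
            !(((p1 && !p3) -> p5) && !!p5): β-rule — branch into !((p1 && !p3) -> p5)  //  !!!p5.
              branch 1.1.1.1 (add !((p1 && !p3) -> p5)):
                !((p1 && !p3) -> p5): α-rule — add (p1 && !p3), !p5.
                (p1 && !p3): α-rule — add p1, !p3.
                × closes — contains both p1 and !p1.
              branch 1.1.1.2 (add !!!p5):
                !!!p5: drop double negation, giving !p5.
                (!p1 || !p5): β-rule — branch into !p1  //  !p5.
                  branch 1.1.1.2.1 (add !p1):
                    ○ open, literals {p1=0, p2=1, p5=0}.
                  branch 1.1.1.2.2 (add !p5):
                    ○ open, literals {p1=0, p2=1, p5=0}.
          branch 1.1.2 (add !(!p1 || !p5), !!p1):
            !(!p1 || !p5): α-rule — add !!p1, !!p5.
            !(((p1 && !p3) -> p5) && !!p5): β-rule — branch into !((p1 && !p3) -> p5)  //  !!!p5.
              branch 1.1.2.1 (add !((p1 && !p3) -> p5)):
                !((p1 && !p3) -> p5): α-rule — add (p1 && !p3), !p5.
                × closes — contains both p5 and !p5.
              branch 1.1.2.2 (add !!!p5):
                !!!p5: drop double negation, giving !p5.
                × closes — contains both p5 and !p5.
      branch 1.2 (add (p2 -> !p3)):
        ((!p1 || !p5) == !p1): β-rule — branch into (!p1 || !p5), !p1  //  !(!p1 || !p5), !!p1.
          branch 1.2.1 (add (!p1 || !p5), !p1):
            !(((p1 && !p3) -> p5) && !!p5): β-rule — branch into !((p1 && !p3) -> p5)  //  !!!p5.
              branch 1.2.1.1 (add !((p1 && !p3) -> p5)):
                !((p1 && !p3) -> p5): α-rule — add (p1 && !p3), !p5.
                (p1 && !p3): α-rule — add p1, !p3.
                × closes — contains both p1 and !p1.
              branch 1.2.1.2 (add !!!p5):
                !!!p5: drop double negation, giving !p5.
                (p2 -> !p3): β-rule — branch into !p2  //  !p3.
                  branch 1.2.1.2.1 (add !p2):
                    (!p1 || !p5): β-rule — branch into !p1  //  !p5.
                      branch 1.2.1.2.1.1 (add !p1):
                        ○ open, literals {p1=0, p2=0, p5=0}.
                      branch 1.2.1.2.1.2 (add !p5):
                        ○ open, literals {p1=0, p2=0, p5=0}.
                  branch 1.2.1.2.2 (add !p3):
                    (!p1 || !p5): β-rule — branch into !p1  //  !p5.
                      branch 1.2.1.2.2.1 (add !p1):
                        ○ open, literals {p1=0, p3=0, p5=0}.
                      branch 1.2.1.2.2.2 (add !p5):
                        ○ open, literals {p1=0, p3=0, p5=0}.
          branch 1.2.2 (add !(!p1 || !p5), !!p1):
            !(!p1 || !p5): α-rule — add !!p1, !!p5.
            !(((p1 && !p3) -> p5) && !!p5): β-rule — branch into !((p1 && !p3) -> p5)  //  !!!p5.
              branch 1.2.2.1 (add !((p1 && !p3) -> p5)):
                !((p1 && !p3) -> p5): α-rule — add (p1 && !p3), !p5.
                × closes — contains both p5 and !p5.
              branch 1.2.2.2 (add !!!p5):
                !!!p5: drop double negation, giving !p5.
                × closes — contains both p5 and !p5.
  branch 2 (add !(p2 || (p2 -> !p3)), (((!p1 || !p5) == !p1) -> (((p1 && !p3) -> p5) && !!p5))):
    !(p2 || (p2 -> !p3)): α-rule — add !p2, !(p2 -> !p3).
    !(p2 -> !p3): α-rule — add p2, !!p3.
    × closes — contains both p2 and !p2.
7 branches closed, 6 open.
Each open branch fixes some atoms; the unmentioned ones are free. Counting distinct full assignments: branch {p1=0, p2=1, p5=0} (p3, p4) contributes 4 new; branch {p1=0, p2=1, p5=0} (p3, p4) contributes 0 new; branch {p1=0, p2=0, p5=0} (p3, p4) contributes 4 new; branch {p1=0, p2=0, p5=0} (p3, p4) contributes 0 new; branch {p1=0, p3=0, p5=0} (p2, p4) contributes 0 new; branch {p1=0, p3=0, p5=0} (p2, p4) contributes 0 new. Total: 8.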